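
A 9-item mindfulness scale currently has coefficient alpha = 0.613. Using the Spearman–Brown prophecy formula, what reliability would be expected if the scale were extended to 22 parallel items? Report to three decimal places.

Length factor m = 22/9 = 2.4444
α' = m·α / (1 + (m−1)·α)
   = 22/9 × 0.613 / (1 + (22/9 − 1) × 0.613)
   = 1.4984 / 1.8854 = 0.795

predicted reliability = 0.795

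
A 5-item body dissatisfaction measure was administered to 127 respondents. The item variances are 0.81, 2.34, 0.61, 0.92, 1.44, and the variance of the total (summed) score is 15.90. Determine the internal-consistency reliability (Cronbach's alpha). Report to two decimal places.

ΣVar(i) = 0.81 + 2.34 + 0.61 + 0.92 + 1.44 = 6.12
α = (k/(k−1))·(1 − ΣVar(i)/total variance) = (5/4)·(1 − 6.12/15.90) = 0.77

Cronbach's alpha = 0.77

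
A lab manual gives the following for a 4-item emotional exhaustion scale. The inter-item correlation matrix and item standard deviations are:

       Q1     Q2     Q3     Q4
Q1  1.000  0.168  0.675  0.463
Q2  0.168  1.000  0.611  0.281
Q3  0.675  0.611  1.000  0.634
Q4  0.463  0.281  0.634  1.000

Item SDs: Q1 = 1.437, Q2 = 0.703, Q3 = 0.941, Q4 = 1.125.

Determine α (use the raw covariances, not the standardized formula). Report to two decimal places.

Σσ²ᵢ = 1.437² + 0.703² + 0.941² + 1.125² = 4.7103
Covariances σ_ij = r_ij · s_i · s_j:
  σ(Q1,Q2) = 0.168 × 1.437 × 0.703 = 0.1697
  σ(Q1,Q3) = 0.675 × 1.437 × 0.941 = 0.9127
  σ(Q1,Q4) = 0.463 × 1.437 × 1.125 = 0.7485
  σ(Q2,Q3) = 0.611 × 0.703 × 0.941 = 0.4042
  σ(Q2,Q4) = 0.281 × 0.703 × 1.125 = 0.2222
  σ(Q3,Q4) = 0.634 × 0.941 × 1.125 = 0.6712
σ²_T = Σσ²ᵢ + 2·Σσ_ij = 4.7103 + 2 × 3.1285 = 10.9673
α = (4/3)·(1 − 4.7103/10.9673) = 0.76

α = 0.76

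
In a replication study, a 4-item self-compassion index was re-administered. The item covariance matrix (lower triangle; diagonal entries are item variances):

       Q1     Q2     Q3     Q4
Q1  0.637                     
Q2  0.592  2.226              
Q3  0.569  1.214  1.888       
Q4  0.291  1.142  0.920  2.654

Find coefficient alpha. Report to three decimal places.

ΣVar(i) = 0.637 + 2.226 + 1.888 + 2.654 = 7.405
Sum of off-diagonal covariances = 4.728
total variance = 7.405 + 2 × 4.728 = 16.861
α = (k/(k−1))·(1 − ΣVar(i)/total variance) = (4/3)·(1 − 7.405/16.861) = 0.748

coefficient alpha = 0.748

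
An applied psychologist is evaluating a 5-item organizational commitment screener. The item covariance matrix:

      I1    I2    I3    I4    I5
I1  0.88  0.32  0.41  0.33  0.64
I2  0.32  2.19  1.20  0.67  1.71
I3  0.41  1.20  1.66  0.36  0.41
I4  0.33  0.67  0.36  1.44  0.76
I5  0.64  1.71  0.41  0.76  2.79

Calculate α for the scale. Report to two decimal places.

α = 0.75

sum of item variances = 0.88 + 2.19 + 1.66 + 1.44 + 2.79 = 8.96
Sum of the distinct covariances = 6.81
σ²_T = 8.96 + 2 × 6.81 = 22.58
α = (k/(k−1))·(1 − sum of item variances/σ²_T) = (5/4)·(1 − 8.96/22.58) = 0.75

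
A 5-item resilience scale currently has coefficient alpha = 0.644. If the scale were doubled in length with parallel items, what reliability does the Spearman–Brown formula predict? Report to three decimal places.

predicted reliability = 0.783

Length factor m = 2
α' = m·α / (1 + (m−1)·α)
   = 2 × 0.644 / (1 + (2 − 1) × 0.644)
   = 1.2880 / 1.6440 = 0.783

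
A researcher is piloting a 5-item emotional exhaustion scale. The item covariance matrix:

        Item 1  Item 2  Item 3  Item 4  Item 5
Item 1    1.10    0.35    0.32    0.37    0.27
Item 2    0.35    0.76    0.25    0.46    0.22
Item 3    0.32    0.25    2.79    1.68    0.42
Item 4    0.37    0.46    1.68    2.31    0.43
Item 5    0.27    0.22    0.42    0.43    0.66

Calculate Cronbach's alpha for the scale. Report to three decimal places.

Cronbach's alpha = 0.695

Σσ²ᵢ = 1.10 + 0.76 + 2.79 + 2.31 + 0.66 = 7.62
Σ_{i<j} σ_ij = 4.77
total variance = 7.62 + 2 × 4.77 = 17.16
α = (k/(k−1))·(1 − Σσ²ᵢ/total variance) = (5/4)·(1 − 7.62/17.16) = 0.695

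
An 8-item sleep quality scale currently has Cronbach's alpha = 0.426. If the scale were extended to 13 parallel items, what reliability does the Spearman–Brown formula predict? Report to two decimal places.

predicted reliability = 0.55

Length factor m = 13/8 = 1.6250
α' = m·α / (1 + (m−1)·α)
   = 13/8 × 0.426 / (1 + (13/8 − 1) × 0.426)
   = 0.6923 / 1.2662 = 0.55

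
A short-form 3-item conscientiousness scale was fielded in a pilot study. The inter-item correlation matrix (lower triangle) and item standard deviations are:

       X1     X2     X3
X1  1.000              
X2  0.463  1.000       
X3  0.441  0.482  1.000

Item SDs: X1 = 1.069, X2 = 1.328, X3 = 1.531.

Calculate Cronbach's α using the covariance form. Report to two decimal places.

α = 0.71

Σσ²ᵢ = 1.069² + 1.328² + 1.531² = 5.2503
Covariances σ_ij = r_ij · s_i · s_j:
  σ(X1,X2) = 0.463 × 1.069 × 1.328 = 0.6573
  σ(X1,X3) = 0.441 × 1.069 × 1.531 = 0.7218
  σ(X2,X3) = 0.482 × 1.328 × 1.531 = 0.9800
σ²_T = Σσ²ᵢ + 2·Σσ_ij = 5.2503 + 2 × 2.3591 = 9.9685
α = (3/2)·(1 − 5.2503/9.9685) = 0.71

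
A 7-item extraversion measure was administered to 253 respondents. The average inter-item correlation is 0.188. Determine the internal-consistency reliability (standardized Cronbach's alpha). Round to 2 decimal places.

Standardized α = k·r̄ / (1 + (k−1)·r̄) = 7 × 0.188 / (1 + 6 × 0.188)
  = 1.3160 / 2.1280 = 0.62

standardized Cronbach's alpha = 0.62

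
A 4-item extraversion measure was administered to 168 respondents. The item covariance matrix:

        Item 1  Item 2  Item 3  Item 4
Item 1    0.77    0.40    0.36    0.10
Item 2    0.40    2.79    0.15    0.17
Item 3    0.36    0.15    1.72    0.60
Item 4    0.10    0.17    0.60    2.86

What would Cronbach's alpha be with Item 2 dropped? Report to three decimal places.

Remaining items: Item 1, Item 3, Item 4 (k = 3).
sum of item variances = 0.77 + 1.72 + 2.86 = 5.35
σ²_T = 5.35 + 2 × 1.06 = 7.47
α (item deleted) = (3/2)·(1 − 5.35/7.47) = 0.426

Cronbach's alpha = 0.426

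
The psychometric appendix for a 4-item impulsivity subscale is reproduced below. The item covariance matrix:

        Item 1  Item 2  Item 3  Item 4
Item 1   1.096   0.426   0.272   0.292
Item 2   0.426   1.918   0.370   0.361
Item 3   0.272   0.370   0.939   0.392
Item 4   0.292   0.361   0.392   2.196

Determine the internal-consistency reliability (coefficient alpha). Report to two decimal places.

sum of item variances = 1.096 + 1.918 + 0.939 + 2.196 = 6.149
Σ_{i<j} σ_ij = 2.113
Var(T) = 6.149 + 2 × 2.113 = 10.375
α = (k/(k−1))·(1 − sum of item variances/Var(T)) = (4/3)·(1 − 6.149/10.375) = 0.54

coefficient alpha = 0.54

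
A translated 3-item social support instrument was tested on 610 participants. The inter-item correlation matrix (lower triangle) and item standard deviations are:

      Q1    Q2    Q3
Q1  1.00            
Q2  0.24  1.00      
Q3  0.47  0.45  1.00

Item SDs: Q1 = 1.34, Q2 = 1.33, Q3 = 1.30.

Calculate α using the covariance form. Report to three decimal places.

Σσ²ᵢ = 1.34² + 1.33² + 1.30² = 5.2545
Covariances σ_ij = r_ij · s_i · s_j:
  σ(Q1,Q2) = 0.24 × 1.34 × 1.33 = 0.4277
  σ(Q1,Q3) = 0.47 × 1.34 × 1.30 = 0.8187
  σ(Q2,Q3) = 0.45 × 1.33 × 1.30 = 0.7781
σ²_T = Σσ²ᵢ + 2·Σσ_ij = 5.2545 + 2 × 2.0245 = 9.3035
α = (3/2)·(1 − 5.2545/9.3035) = 0.653

α = 0.653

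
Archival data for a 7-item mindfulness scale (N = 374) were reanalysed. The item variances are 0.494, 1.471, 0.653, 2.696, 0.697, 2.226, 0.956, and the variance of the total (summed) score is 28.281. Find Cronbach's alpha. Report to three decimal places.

Cronbach's alpha = 0.787

Σσᵢ² = 0.494 + 1.471 + 0.653 + 2.696 + 0.697 + 2.226 + 0.956 = 9.193
α = (k/(k−1))·(1 − Σσᵢ²/σ²_total) = (7/6)·(1 − 9.193/28.281) = 0.787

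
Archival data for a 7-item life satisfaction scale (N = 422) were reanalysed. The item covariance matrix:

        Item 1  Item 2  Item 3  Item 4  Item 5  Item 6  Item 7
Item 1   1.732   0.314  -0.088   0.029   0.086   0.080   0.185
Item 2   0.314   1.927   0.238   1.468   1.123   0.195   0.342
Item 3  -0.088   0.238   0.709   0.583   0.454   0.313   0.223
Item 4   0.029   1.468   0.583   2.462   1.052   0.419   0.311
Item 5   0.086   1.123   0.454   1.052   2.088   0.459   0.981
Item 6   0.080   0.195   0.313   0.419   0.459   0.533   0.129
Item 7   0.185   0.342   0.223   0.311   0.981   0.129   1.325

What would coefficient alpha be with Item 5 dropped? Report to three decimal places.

coefficient alpha = 0.626

Remaining items: Item 1, Item 2, Item 3, Item 4, Item 6, Item 7 (k = 6).
sum of item variances = 1.732 + 1.927 + 0.709 + 2.462 + 0.533 + 1.325 = 8.688
total variance = 8.688 + 2 × 4.741 = 18.170
α (item deleted) = (6/5)·(1 − 8.688/18.170) = 0.626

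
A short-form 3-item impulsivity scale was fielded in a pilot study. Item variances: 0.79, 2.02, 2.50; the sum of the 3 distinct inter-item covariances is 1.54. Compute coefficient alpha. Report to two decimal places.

coefficient alpha = 0.55

ΣVar(i) = 0.79 + 2.02 + 2.50 = 5.31
Sum of distinct covariances = 1.54
σ²_total = ΣVar(i) + 2·Σcov = 5.31 + 2 × 1.54 = 8.39
α = (3/2)·(1 − 5.31/8.39) = 0.55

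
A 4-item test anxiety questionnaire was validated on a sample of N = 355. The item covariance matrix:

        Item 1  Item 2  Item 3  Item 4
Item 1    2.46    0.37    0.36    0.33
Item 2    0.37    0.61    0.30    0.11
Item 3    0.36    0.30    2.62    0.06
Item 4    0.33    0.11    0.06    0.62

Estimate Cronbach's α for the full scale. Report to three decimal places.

sum of item variances = 2.46 + 0.61 + 2.62 + 0.62 = 6.31
Sum of off-diagonal covariances = 1.53
Var(T) = 6.31 + 2 × 1.53 = 9.37
α = (k/(k−1))·(1 − sum of item variances/Var(T)) = (4/3)·(1 − 6.31/9.37) = 0.435

Cronbach's α = 0.435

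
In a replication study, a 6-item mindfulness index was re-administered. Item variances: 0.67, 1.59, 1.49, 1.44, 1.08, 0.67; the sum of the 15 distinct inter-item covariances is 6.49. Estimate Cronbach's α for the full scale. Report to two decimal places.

ΣVar(i) = 0.67 + 1.59 + 1.49 + 1.44 + 1.08 + 0.67 = 6.94
Sum of distinct covariances = 6.49
total variance = ΣVar(i) + 2·Σcov = 6.94 + 2 × 6.49 = 19.92
α = (6/5)·(1 − 6.94/19.92) = 0.78

α = 0.78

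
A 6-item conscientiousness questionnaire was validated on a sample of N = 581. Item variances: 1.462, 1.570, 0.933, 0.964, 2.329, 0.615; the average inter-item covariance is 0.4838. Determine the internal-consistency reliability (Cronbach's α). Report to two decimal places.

Σσ²ᵢ = 1.462 + 1.570 + 0.933 + 0.964 + 2.329 + 0.615 = 7.873
Sum of the 15 distinct covariances = 15 × 0.4838 = 7.2570
total variance = Σσ²ᵢ + 2·Σcov = 7.873 + 2 × 7.2570 = 22.3870
α = (6/5)·(1 − 7.873/22.3870) = 0.78

Cronbach's α = 0.78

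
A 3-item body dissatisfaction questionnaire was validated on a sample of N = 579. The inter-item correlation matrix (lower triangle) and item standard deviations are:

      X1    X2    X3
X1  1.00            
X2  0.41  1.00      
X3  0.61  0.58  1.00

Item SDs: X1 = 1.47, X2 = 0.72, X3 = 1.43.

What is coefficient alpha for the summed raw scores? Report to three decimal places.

α = 0.742

Σσ²ᵢ = 1.47² + 0.72² + 1.43² = 4.7242
Covariances σ_ij = r_ij · s_i · s_j:
  σ(X1,X2) = 0.41 × 1.47 × 0.72 = 0.4339
  σ(X1,X3) = 0.61 × 1.47 × 1.43 = 1.2823
  σ(X2,X3) = 0.58 × 0.72 × 1.43 = 0.5972
σ²_T = Σσ²ᵢ + 2·Σσ_ij = 4.7242 + 2 × 2.3134 = 9.3510
α = (3/2)·(1 − 4.7242/9.3510) = 0.742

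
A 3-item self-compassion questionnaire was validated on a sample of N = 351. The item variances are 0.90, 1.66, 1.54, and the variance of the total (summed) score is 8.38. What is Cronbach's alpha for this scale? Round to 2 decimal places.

Cronbach's alpha = 0.77

sum of item variances = 0.90 + 1.66 + 1.54 = 4.10
α = (k/(k−1))·(1 − sum of item variances/σ²_total) = (3/2)·(1 − 4.10/8.38) = 0.77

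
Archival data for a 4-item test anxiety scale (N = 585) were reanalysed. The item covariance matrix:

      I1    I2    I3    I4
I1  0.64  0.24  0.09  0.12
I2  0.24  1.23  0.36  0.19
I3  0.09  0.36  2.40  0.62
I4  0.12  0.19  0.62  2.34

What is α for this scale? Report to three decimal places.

sum of item variances = 0.64 + 1.23 + 2.40 + 2.34 = 6.61
Σ_{i<j} σ_ij = 1.62
Var(T) = 6.61 + 2 × 1.62 = 9.85
α = (k/(k−1))·(1 − sum of item variances/Var(T)) = (4/3)·(1 − 6.61/9.85) = 0.439

α = 0.439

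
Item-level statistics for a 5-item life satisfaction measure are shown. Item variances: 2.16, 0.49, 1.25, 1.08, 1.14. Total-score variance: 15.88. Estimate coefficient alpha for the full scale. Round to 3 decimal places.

Σσᵢ² = 2.16 + 0.49 + 1.25 + 1.08 + 1.14 = 6.12
α = (k/(k−1))·(1 − Σσᵢ²/σ²_T) = (5/4)·(1 − 6.12/15.88) = 0.768

coefficient alpha = 0.768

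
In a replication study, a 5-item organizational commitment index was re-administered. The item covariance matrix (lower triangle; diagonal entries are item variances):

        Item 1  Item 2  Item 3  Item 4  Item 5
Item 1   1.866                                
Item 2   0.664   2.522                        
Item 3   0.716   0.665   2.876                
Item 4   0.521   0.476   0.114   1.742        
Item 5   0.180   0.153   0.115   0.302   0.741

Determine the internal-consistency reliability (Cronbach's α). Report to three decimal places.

α = 0.556

sum of item variances = 1.866 + 2.522 + 2.876 + 1.742 + 0.741 = 9.747
Σ_{i<j} σ_ij = 3.906
total variance = 9.747 + 2 × 3.906 = 17.559
α = (k/(k−1))·(1 − sum of item variances/total variance) = (5/4)·(1 − 9.747/17.559) = 0.556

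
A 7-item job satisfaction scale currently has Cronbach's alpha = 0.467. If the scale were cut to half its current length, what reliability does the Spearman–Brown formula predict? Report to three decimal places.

predicted reliability = 0.305

Length factor m = 1/2
α' = m·α / (1 − (1−m)·α)
   = 1/2 × 0.467 / (1 − (1 − 1/2) × 0.467)
   = 0.2335 / 0.7665 = 0.305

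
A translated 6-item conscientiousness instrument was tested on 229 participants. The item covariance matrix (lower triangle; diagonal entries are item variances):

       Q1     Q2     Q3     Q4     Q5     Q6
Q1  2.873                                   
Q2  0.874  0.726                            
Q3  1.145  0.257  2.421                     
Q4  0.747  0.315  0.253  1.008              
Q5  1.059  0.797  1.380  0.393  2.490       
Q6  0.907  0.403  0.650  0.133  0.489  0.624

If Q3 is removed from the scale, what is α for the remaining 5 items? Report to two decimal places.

α = 0.77

Remaining items: Q1, Q2, Q4, Q5, Q6 (k = 5).
Σσ²ᵢ = 2.873 + 0.726 + 1.008 + 2.490 + 0.624 = 7.721
σ²_total = 7.721 + 2 × 6.117 = 19.955
α (item deleted) = (5/4)·(1 − 7.721/19.955) = 0.77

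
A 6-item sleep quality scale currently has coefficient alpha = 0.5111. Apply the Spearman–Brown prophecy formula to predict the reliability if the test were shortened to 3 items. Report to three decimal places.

Length factor m = 3/6 = 0.5000
α' = m·α / (1 − (1−m)·α)
   = 3/6 × 0.5111 / (1 − (1 − 3/6) × 0.5111)
   = 0.2555 / 0.7445 = 0.343

predicted reliability = 0.343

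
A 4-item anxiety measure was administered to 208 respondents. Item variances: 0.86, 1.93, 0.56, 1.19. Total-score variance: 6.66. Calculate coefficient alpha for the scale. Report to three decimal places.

ΣVar(i) = 0.86 + 1.93 + 0.56 + 1.19 = 4.54
α = (k/(k−1))·(1 − ΣVar(i)/total variance) = (4/3)·(1 − 4.54/6.66) = 0.424

coefficient alpha = 0.424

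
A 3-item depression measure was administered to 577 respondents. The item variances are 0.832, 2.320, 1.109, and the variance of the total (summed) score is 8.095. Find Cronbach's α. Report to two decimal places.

Cronbach's α = 0.71

Σσᵢ² = 0.832 + 2.320 + 1.109 = 4.261
α = (k/(k−1))·(1 − Σσᵢ²/σ²_total) = (3/2)·(1 − 4.261/8.095) = 0.71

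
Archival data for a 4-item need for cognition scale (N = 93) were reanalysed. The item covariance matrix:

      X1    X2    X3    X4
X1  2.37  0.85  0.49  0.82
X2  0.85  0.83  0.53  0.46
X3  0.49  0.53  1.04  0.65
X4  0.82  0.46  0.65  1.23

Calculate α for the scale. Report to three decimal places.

Σσᵢ² = 2.37 + 0.83 + 1.04 + 1.23 = 5.47
Σ_{i<j} σ_ij = 3.80
total variance = 5.47 + 2 × 3.80 = 13.07
α = (k/(k−1))·(1 − Σσᵢ²/total variance) = (4/3)·(1 − 5.47/13.07) = 0.775

α = 0.775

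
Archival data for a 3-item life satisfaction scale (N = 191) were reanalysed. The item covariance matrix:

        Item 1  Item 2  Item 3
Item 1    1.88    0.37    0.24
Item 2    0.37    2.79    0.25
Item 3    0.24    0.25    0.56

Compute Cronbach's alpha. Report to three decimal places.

Cronbach's alpha = 0.371

ΣVar(i) = 1.88 + 2.79 + 0.56 = 5.23
Sum of the distinct covariances = 0.86
total variance = 5.23 + 2 × 0.86 = 6.95
α = (k/(k−1))·(1 − ΣVar(i)/total variance) = (3/2)·(1 − 5.23/6.95) = 0.371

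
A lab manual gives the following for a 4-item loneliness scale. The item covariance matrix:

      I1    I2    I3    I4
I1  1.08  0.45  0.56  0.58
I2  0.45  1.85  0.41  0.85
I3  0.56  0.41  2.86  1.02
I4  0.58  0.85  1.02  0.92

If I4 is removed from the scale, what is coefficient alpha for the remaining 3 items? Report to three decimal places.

coefficient alpha = 0.494

Remaining items: I1, I2, I3 (k = 3).
sum of item variances = 1.08 + 1.85 + 2.86 = 5.79
σ²_T = 5.79 + 2 × 1.42 = 8.63
α (item deleted) = (3/2)·(1 − 5.79/8.63) = 0.494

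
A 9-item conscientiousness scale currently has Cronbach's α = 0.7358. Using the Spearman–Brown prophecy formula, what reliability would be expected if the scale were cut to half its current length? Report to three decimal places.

predicted reliability = 0.582

Length factor m = 1/2
α' = m·α / (1 − (1−m)·α)
   = 1/2 × 0.7358 / (1 − (1 − 1/2) × 0.7358)
   = 0.3679 / 0.6321 = 0.582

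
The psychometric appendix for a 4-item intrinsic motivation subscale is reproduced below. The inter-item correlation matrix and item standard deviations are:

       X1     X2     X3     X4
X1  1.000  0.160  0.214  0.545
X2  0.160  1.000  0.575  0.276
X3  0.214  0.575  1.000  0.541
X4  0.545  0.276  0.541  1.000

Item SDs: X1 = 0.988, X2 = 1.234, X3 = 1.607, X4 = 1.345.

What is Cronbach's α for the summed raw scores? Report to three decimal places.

Σσ²ᵢ = 0.988² + 1.234² + 1.607² + 1.345² = 6.8904
Covariances σ_ij = r_ij · s_i · s_j:
  σ(X1,X2) = 0.160 × 0.988 × 1.234 = 0.1951
  σ(X1,X3) = 0.214 × 0.988 × 1.607 = 0.3398
  σ(X1,X4) = 0.545 × 0.988 × 1.345 = 0.7242
  σ(X2,X3) = 0.575 × 1.234 × 1.607 = 1.1402
  σ(X2,X4) = 0.276 × 1.234 × 1.345 = 0.4581
  σ(X3,X4) = 0.541 × 1.607 × 1.345 = 1.1693
σ²_T = Σσ²ᵢ + 2·Σσ_ij = 6.8904 + 2 × 4.0267 = 14.9438
α = (4/3)·(1 − 6.8904/14.9438) = 0.719

α = 0.719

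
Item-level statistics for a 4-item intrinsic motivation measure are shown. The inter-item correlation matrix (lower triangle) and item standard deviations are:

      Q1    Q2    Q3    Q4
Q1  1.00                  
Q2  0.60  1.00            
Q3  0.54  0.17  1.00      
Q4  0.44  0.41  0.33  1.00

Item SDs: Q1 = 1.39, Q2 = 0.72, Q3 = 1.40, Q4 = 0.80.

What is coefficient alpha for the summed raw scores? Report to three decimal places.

coefficient alpha = 0.715

Σσ²ᵢ = 1.39² + 0.72² + 1.40² + 0.80² = 5.0505
Covariances σ_ij = r_ij · s_i · s_j:
  σ(Q1,Q2) = 0.60 × 1.39 × 0.72 = 0.6005
  σ(Q1,Q3) = 0.54 × 1.39 × 1.40 = 1.0508
  σ(Q1,Q4) = 0.44 × 1.39 × 0.80 = 0.4893
  σ(Q2,Q3) = 0.17 × 0.72 × 1.40 = 0.1714
  σ(Q2,Q4) = 0.41 × 0.72 × 0.80 = 0.2362
  σ(Q3,Q4) = 0.33 × 1.40 × 0.80 = 0.3696
σ²_T = Σσ²ᵢ + 2·Σσ_ij = 5.0505 + 2 × 2.9178 = 10.8861
α = (4/3)·(1 − 5.0505/10.8861) = 0.715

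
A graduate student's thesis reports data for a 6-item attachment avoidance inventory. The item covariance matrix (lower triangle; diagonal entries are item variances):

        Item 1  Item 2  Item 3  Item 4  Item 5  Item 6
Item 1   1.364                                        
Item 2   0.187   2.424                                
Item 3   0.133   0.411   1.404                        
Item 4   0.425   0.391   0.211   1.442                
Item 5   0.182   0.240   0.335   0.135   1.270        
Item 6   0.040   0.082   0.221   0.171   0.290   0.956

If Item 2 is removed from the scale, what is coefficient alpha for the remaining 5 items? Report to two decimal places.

Remaining items: Item 1, Item 3, Item 4, Item 5, Item 6 (k = 5).
ΣVar(i) = 1.364 + 1.404 + 1.442 + 1.270 + 0.956 = 6.436
σ²_T = 6.436 + 2 × 2.143 = 10.722
α (item deleted) = (5/4)·(1 − 6.436/10.722) = 0.50

coefficient alpha = 0.50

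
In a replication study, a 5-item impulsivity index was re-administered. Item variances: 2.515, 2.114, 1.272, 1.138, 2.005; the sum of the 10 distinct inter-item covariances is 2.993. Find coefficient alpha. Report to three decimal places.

coefficient alpha = 0.498

ΣVar(i) = 2.515 + 2.114 + 1.272 + 1.138 + 2.005 = 9.044
Sum of distinct covariances = 2.993
Var(T) = ΣVar(i) + 2·Σcov = 9.044 + 2 × 2.993 = 15.030
α = (5/4)·(1 − 9.044/15.030) = 0.498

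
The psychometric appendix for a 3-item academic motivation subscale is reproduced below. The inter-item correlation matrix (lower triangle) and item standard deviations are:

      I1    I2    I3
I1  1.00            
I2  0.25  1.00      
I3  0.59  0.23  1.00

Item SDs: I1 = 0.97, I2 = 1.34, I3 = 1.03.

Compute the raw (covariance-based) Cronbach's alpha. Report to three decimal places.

α = 0.590

Σσ²ᵢ = 0.97² + 1.34² + 1.03² = 3.7974
Covariances σ_ij = r_ij · s_i · s_j:
  σ(I1,I2) = 0.25 × 0.97 × 1.34 = 0.3250
  σ(I1,I3) = 0.59 × 0.97 × 1.03 = 0.5895
  σ(I2,I3) = 0.23 × 1.34 × 1.03 = 0.3174
σ²_T = Σσ²ᵢ + 2·Σσ_ij = 3.7974 + 2 × 1.2319 = 6.2612
α = (3/2)·(1 − 3.7974/6.2612) = 0.590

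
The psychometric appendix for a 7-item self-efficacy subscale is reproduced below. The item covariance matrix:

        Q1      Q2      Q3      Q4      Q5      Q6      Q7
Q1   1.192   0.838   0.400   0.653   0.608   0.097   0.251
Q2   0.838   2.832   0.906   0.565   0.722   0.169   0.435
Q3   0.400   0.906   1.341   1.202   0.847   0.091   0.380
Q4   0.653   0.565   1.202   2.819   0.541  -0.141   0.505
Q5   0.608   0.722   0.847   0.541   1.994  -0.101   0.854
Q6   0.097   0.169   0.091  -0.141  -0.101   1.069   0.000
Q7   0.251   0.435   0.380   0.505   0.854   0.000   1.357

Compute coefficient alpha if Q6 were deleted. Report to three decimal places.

Remaining items: Q1, Q2, Q3, Q4, Q5, Q7 (k = 6).
Σσᵢ² = 1.192 + 2.832 + 1.341 + 2.819 + 1.994 + 1.357 = 11.535
total variance = 11.535 + 2 × 9.707 = 30.949
α (item deleted) = (6/5)·(1 − 11.535/30.949) = 0.753

coefficient alpha = 0.753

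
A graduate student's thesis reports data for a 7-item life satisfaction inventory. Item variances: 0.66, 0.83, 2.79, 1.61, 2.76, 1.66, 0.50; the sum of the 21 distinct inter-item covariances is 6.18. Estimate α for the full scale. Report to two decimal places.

α = 0.62

Σσ²ᵢ = 0.66 + 0.83 + 2.79 + 1.61 + 2.76 + 1.66 + 0.50 = 10.81
Sum of distinct covariances = 6.18
total variance = Σσ²ᵢ + 2·Σcov = 10.81 + 2 × 6.18 = 23.17
α = (7/6)·(1 − 10.81/23.17) = 0.62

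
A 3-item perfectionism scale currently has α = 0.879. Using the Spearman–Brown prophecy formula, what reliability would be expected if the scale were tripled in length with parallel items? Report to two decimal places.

predicted reliability = 0.96

Length factor m = 3
α' = m·α / (1 + (m−1)·α)
   = 3 × 0.879 / (1 + (3 − 1) × 0.879)
   = 2.6370 / 2.7580 = 0.96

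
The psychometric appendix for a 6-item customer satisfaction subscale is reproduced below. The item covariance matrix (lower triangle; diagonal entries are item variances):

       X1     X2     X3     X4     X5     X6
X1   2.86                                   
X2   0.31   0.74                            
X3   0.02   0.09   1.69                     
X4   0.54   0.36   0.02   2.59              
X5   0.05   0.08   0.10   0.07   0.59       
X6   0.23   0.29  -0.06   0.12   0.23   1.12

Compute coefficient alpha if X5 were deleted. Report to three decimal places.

coefficient alpha = 0.374

Remaining items: X1, X2, X3, X4, X6 (k = 5).
Σσ²ᵢ = 2.86 + 0.74 + 1.69 + 2.59 + 1.12 = 9.00
σ²_total = 9.00 + 2 × 1.92 = 12.84
α (item deleted) = (5/4)·(1 − 9.00/12.84) = 0.374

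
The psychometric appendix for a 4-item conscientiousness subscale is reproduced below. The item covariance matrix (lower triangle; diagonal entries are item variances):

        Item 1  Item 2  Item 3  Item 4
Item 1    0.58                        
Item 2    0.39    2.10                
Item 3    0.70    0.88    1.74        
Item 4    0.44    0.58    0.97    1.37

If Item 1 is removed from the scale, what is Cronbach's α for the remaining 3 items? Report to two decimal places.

Cronbach's α = 0.72

Remaining items: Item 2, Item 3, Item 4 (k = 3).
ΣVar(i) = 2.10 + 1.74 + 1.37 = 5.21
σ²_total = 5.21 + 2 × 2.43 = 10.07
α (item deleted) = (3/2)·(1 − 5.21/10.07) = 0.72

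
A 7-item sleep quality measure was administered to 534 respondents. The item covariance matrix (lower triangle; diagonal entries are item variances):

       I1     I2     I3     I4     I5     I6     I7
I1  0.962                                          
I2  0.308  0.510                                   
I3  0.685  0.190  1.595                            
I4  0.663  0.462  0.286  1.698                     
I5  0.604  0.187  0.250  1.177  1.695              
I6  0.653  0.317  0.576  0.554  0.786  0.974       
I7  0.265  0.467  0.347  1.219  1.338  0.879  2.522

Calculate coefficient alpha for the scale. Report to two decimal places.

ΣVar(i) = 0.962 + 0.510 + 1.595 + 1.698 + 1.695 + 0.974 + 2.522 = 9.956
Σ_{i<j} σ_ij = 12.213
Var(T) = 9.956 + 2 × 12.213 = 34.382
α = (k/(k−1))·(1 − ΣVar(i)/Var(T)) = (7/6)·(1 − 9.956/34.382) = 0.83

coefficient alpha = 0.83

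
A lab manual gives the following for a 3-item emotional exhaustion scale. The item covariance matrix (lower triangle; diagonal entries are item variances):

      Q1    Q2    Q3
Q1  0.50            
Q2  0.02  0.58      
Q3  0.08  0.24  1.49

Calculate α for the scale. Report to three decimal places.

ΣVar(i) = 0.50 + 0.58 + 1.49 = 2.57
Σ_{i<j} σ_ij = 0.34
total variance = 2.57 + 2 × 0.34 = 3.25
α = (k/(k−1))·(1 − ΣVar(i)/total variance) = (3/2)·(1 − 2.57/3.25) = 0.314

α = 0.314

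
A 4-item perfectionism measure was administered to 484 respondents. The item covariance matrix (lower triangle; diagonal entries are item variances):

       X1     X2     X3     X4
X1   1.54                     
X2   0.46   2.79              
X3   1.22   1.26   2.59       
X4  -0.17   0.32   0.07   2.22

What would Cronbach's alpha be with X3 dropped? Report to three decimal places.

Remaining items: X1, X2, X4 (k = 3).
Σσᵢ² = 1.54 + 2.79 + 2.22 = 6.55
Var(T) = 6.55 + 2 × 0.61 = 7.77
α (item deleted) = (3/2)·(1 − 6.55/7.77) = 0.236

Cronbach's alpha = 0.236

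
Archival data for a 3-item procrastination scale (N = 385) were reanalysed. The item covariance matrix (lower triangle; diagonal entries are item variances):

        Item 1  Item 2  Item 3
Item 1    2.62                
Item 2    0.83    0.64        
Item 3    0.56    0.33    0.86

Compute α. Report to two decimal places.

α = 0.68

sum of item variances = 2.62 + 0.64 + 0.86 = 4.12
Sum of off-diagonal covariances = 1.72
Var(T) = 4.12 + 2 × 1.72 = 7.56
α = (k/(k−1))·(1 − sum of item variances/Var(T)) = (3/2)·(1 − 4.12/7.56) = 0.68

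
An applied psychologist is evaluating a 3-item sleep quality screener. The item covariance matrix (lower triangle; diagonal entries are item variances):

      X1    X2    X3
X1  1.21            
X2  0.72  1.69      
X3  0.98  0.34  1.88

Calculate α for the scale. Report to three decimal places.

Σσᵢ² = 1.21 + 1.69 + 1.88 = 4.78
Sum of the distinct covariances = 2.04
σ²_T = 4.78 + 2 × 2.04 = 8.86
α = (k/(k−1))·(1 − Σσᵢ²/σ²_T) = (3/2)·(1 − 4.78/8.86) = 0.691

α = 0.691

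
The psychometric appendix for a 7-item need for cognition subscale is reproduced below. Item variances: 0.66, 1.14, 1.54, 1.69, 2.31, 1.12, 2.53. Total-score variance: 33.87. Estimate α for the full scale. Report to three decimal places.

α = 0.788

ΣVar(i) = 0.66 + 1.14 + 1.54 + 1.69 + 2.31 + 1.12 + 2.53 = 10.99
α = (k/(k−1))·(1 − ΣVar(i)/total variance) = (7/6)·(1 − 10.99/33.87) = 0.788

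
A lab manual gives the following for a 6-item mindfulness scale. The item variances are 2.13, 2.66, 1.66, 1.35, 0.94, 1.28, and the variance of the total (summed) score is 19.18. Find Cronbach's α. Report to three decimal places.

Cronbach's α = 0.573

Σσᵢ² = 2.13 + 2.66 + 1.66 + 1.35 + 0.94 + 1.28 = 10.02
α = (k/(k−1))·(1 − Σσᵢ²/Var(T)) = (6/5)·(1 − 10.02/19.18) = 0.573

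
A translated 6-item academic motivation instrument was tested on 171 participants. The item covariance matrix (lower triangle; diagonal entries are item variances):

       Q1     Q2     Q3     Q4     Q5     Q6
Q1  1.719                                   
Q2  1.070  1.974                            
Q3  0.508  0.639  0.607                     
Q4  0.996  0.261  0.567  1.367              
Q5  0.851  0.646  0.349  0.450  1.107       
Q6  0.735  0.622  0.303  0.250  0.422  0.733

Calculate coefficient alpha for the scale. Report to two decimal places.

ΣVar(i) = 1.719 + 1.974 + 0.607 + 1.367 + 1.107 + 0.733 = 7.507
Sum of the distinct covariances = 8.669
total variance = 7.507 + 2 × 8.669 = 24.845
α = (k/(k−1))·(1 − ΣVar(i)/total variance) = (6/5)·(1 − 7.507/24.845) = 0.84

α = 0.84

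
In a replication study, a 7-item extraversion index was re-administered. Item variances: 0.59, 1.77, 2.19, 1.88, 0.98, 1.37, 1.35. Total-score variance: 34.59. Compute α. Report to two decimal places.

α = 0.82

ΣVar(i) = 0.59 + 1.77 + 2.19 + 1.88 + 0.98 + 1.37 + 1.35 = 10.13
α = (k/(k−1))·(1 − ΣVar(i)/σ²_total) = (7/6)·(1 − 10.13/34.59) = 0.82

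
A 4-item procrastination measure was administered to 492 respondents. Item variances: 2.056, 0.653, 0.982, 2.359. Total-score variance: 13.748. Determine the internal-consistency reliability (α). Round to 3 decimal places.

α = 0.747

Σσᵢ² = 2.056 + 0.653 + 0.982 + 2.359 = 6.050
α = (k/(k−1))·(1 − Σσᵢ²/σ²_total) = (4/3)·(1 − 6.050/13.748) = 0.747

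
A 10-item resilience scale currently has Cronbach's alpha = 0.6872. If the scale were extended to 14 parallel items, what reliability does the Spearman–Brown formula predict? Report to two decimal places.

Length factor m = 14/10 = 1.4000
α' = m·α / (1 + (m−1)·α)
   = 14/10 × 0.6872 / (1 + (14/10 − 1) × 0.6872)
   = 0.9621 / 1.2749 = 0.75

predicted reliability = 0.75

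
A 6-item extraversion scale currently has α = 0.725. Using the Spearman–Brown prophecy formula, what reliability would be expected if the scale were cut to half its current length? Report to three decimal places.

predicted reliability = 0.569

Length factor m = 1/2
α' = m·α / (1 − (1−m)·α)
   = 1/2 × 0.725 / (1 − (1 − 1/2) × 0.725)
   = 0.3625 / 0.6375 = 0.569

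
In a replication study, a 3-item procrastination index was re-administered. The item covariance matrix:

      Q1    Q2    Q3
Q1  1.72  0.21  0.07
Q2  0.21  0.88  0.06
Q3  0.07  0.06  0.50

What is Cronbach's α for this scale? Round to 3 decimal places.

α = 0.270

sum of item variances = 1.72 + 0.88 + 0.50 = 3.10
Σ_{i<j} σ_ij = 0.34
σ²_T = 3.10 + 2 × 0.34 = 3.78
α = (k/(k−1))·(1 − sum of item variances/σ²_T) = (3/2)·(1 − 3.10/3.78) = 0.270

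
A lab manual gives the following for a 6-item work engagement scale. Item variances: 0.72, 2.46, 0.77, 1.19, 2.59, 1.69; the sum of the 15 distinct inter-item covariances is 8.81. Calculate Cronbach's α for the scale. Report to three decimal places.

sum of item variances = 0.72 + 2.46 + 0.77 + 1.19 + 2.59 + 1.69 = 9.42
Sum of distinct covariances = 8.81
σ²_total = sum of item variances + 2·Σcov = 9.42 + 2 × 8.81 = 27.04
α = (6/5)·(1 − 9.42/27.04) = 0.782

α = 0.782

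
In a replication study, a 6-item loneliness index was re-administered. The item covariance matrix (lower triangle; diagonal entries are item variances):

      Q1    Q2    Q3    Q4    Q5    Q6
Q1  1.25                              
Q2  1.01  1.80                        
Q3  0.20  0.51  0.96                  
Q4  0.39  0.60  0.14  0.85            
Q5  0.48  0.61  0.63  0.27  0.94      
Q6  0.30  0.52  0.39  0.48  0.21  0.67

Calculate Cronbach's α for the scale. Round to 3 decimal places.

Cronbach's α = 0.811

Σσᵢ² = 1.25 + 1.80 + 0.96 + 0.85 + 0.94 + 0.67 = 6.47
Sum of off-diagonal covariances = 6.74
σ²_T = 6.47 + 2 × 6.74 = 19.95
α = (k/(k−1))·(1 − Σσᵢ²/σ²_T) = (6/5)·(1 − 6.47/19.95) = 0.811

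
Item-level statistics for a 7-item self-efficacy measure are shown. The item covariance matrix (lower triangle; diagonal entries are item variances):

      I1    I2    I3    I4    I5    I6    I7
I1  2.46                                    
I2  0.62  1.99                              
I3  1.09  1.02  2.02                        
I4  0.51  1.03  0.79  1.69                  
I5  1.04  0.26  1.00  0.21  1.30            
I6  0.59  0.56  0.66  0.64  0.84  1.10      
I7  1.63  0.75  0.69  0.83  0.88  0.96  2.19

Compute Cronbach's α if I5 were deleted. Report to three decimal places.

α = 0.820

Remaining items: I1, I2, I3, I4, I6, I7 (k = 6).
ΣVar(i) = 2.46 + 1.99 + 2.02 + 1.69 + 1.10 + 2.19 = 11.45
σ²_T = 11.45 + 2 × 12.37 = 36.19
α (item deleted) = (6/5)·(1 − 11.45/36.19) = 0.820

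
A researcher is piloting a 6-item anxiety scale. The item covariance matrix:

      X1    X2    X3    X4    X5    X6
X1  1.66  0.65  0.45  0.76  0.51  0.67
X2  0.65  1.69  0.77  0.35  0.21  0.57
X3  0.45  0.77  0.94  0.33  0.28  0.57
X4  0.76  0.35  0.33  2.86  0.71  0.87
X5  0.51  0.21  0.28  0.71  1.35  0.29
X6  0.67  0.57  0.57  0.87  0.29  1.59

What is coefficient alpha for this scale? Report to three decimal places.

ΣVar(i) = 1.66 + 1.69 + 0.94 + 2.86 + 1.35 + 1.59 = 10.09
Σ_{i<j} σ_ij = 7.99
Var(T) = 10.09 + 2 × 7.99 = 26.07
α = (k/(k−1))·(1 − ΣVar(i)/Var(T)) = (6/5)·(1 − 10.09/26.07) = 0.736

coefficient alpha = 0.736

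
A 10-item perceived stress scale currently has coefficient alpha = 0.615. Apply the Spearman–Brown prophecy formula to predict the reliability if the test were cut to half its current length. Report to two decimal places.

predicted reliability = 0.44

Length factor m = 1/2
α' = m·α / (1 − (1−m)·α)
   = 1/2 × 0.615 / (1 − (1 − 1/2) × 0.615)
   = 0.3075 / 0.6925 = 0.44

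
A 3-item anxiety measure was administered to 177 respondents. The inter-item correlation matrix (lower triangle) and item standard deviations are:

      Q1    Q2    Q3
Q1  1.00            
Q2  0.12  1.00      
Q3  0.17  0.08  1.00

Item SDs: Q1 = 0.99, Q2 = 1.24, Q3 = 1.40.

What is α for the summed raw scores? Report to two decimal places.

α = 0.28

Σσ²ᵢ = 0.99² + 1.24² + 1.40² = 4.4777
Covariances σ_ij = r_ij · s_i · s_j:
  σ(Q1,Q2) = 0.12 × 0.99 × 1.24 = 0.1473
  σ(Q1,Q3) = 0.17 × 0.99 × 1.40 = 0.2356
  σ(Q2,Q3) = 0.08 × 1.24 × 1.40 = 0.1389
σ²_T = Σσ²ᵢ + 2·Σσ_ij = 4.4777 + 2 × 0.5218 = 5.5213
α = (3/2)·(1 − 4.4777/5.5213) = 0.28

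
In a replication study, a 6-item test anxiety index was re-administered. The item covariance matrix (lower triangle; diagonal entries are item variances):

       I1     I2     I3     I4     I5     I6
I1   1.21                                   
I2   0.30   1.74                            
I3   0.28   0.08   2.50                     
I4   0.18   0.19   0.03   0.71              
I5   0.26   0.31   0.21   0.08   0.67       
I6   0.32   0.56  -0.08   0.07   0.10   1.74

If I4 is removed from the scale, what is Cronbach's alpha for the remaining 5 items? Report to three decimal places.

α = 0.467

Remaining items: I1, I2, I3, I5, I6 (k = 5).
ΣVar(i) = 1.21 + 1.74 + 2.50 + 0.67 + 1.74 = 7.86
Var(T) = 7.86 + 2 × 2.34 = 12.54
α (item deleted) = (5/4)·(1 − 7.86/12.54) = 0.467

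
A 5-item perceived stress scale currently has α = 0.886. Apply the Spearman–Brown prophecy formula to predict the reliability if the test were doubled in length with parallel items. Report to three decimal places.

Length factor m = 2
α' = m·α / (1 + (m−1)·α)
   = 2 × 0.886 / (1 + (2 − 1) × 0.886)
   = 1.7720 / 1.8860 = 0.940

predicted reliability = 0.940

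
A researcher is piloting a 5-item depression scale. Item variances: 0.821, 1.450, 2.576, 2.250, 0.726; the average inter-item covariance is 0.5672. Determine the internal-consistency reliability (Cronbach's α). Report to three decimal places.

α = 0.740

sum of item variances = 0.821 + 1.450 + 2.576 + 2.250 + 0.726 = 7.823
Sum of the 10 distinct covariances = 10 × 0.5672 = 5.6720
σ²_T = sum of item variances + 2·Σcov = 7.823 + 2 × 5.6720 = 19.1670
α = (5/4)·(1 − 7.823/19.1670) = 0.740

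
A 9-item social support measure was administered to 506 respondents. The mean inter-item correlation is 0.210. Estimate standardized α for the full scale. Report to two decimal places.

α = 0.71

Standardized α = k·r̄ / (1 + (k−1)·r̄) = 9 × 0.210 / (1 + 8 × 0.210)
  = 1.8900 / 2.6800 = 0.71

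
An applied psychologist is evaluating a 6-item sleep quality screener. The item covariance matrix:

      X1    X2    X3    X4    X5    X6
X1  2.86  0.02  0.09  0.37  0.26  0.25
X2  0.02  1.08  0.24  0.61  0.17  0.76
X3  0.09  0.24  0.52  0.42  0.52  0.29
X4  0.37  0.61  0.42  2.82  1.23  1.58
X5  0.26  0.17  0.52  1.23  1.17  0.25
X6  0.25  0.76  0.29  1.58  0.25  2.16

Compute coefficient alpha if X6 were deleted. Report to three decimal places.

α = 0.602

Remaining items: X1, X2, X3, X4, X5 (k = 5).
Σσᵢ² = 2.86 + 1.08 + 0.52 + 2.82 + 1.17 = 8.45
σ²_total = 8.45 + 2 × 3.93 = 16.31
α (item deleted) = (5/4)·(1 − 8.45/16.31) = 0.602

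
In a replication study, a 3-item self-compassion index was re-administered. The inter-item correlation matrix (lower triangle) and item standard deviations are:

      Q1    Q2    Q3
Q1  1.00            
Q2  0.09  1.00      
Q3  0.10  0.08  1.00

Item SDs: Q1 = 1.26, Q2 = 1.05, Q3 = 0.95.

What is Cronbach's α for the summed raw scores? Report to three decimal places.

Σσ²ᵢ = 1.26² + 1.05² + 0.95² = 3.5926
Covariances σ_ij = r_ij · s_i · s_j:
  σ(Q1,Q2) = 0.09 × 1.26 × 1.05 = 0.1191
  σ(Q1,Q3) = 0.10 × 1.26 × 0.95 = 0.1197
  σ(Q2,Q3) = 0.08 × 1.05 × 0.95 = 0.0798
σ²_T = Σσ²ᵢ + 2·Σσ_ij = 3.5926 + 2 × 0.3186 = 4.2298
α = (3/2)·(1 − 3.5926/4.2298) = 0.226

α = 0.226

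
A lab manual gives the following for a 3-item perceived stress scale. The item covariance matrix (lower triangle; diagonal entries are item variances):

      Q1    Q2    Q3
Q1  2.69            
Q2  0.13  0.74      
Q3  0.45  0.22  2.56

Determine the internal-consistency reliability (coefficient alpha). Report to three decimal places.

α = 0.316

Σσ²ᵢ = 2.69 + 0.74 + 2.56 = 5.99
Sum of the distinct covariances = 0.80
total variance = 5.99 + 2 × 0.80 = 7.59
α = (k/(k−1))·(1 − Σσ²ᵢ/total variance) = (3/2)·(1 − 5.99/7.59) = 0.316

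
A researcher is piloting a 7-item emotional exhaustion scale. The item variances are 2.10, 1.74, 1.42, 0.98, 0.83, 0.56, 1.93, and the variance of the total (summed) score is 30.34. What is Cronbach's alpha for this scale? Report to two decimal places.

ΣVar(i) = 2.10 + 1.74 + 1.42 + 0.98 + 0.83 + 0.56 + 1.93 = 9.56
α = (k/(k−1))·(1 − ΣVar(i)/Var(T)) = (7/6)·(1 − 9.56/30.34) = 0.80

α = 0.80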